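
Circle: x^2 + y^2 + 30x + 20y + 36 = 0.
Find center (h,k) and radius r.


h = -D/2 = -30/2 = -15
k = -E/2 = -20/2 = -10
r^2 = h^2 + k^2 - F = 225 + 100 - 36 = 289
r = 17

Center (-15, -10), radius = 17


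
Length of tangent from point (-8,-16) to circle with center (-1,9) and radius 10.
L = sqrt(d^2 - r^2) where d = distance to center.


d = sqrt((-8+ 1)^2 + (-16-9)^2) = sqrt(49+625) = 25.9615
L = sqrt(674.0000 - 100) = sqrt(574.0000) = 23.9583

23.9583


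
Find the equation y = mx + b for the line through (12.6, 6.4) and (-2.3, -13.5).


m = (-19.9)/(-14.9) = 1.3356
b = y1 - m*x1 = 6.4 - (-19.9*12.6)/(-14.9) = 6.4 - 16.8282 = -10.4282

y = 1.3356x - 10.4282


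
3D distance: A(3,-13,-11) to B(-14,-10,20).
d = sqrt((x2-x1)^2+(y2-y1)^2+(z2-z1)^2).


dx=-17, dy=3, dz=31
d = sqrt(289+9+961) = sqrt(1259) = 35.4824

35.4824


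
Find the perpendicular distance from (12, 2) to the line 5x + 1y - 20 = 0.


|5*12 + 1*2 - 20| = |42| = 42
sqrt(25 + 1) = sqrt(26) = 5.0990
d = 42/sqrt(26) = 8.2369

8.2369


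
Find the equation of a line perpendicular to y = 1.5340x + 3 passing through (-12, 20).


Perpendicular slope = -1/m1 = -1/1.5340 = -0.6519
b2 = y0 - m2*x0 = 20 - 12/1.5340 = 20 - 7.8227 = 12.1773

y = -0.6519x + 12.1773


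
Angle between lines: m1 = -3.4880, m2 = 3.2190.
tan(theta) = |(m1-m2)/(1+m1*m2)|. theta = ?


m1-m2 = -6.707
1+m1*m2 = -10.227872
tan(theta) = |-6.707/(-10.227872)| = 0.655757
theta = arctan(|-6.707/(-10.227872)|) = 33.2551 degrees (acute angle)

33.2551 degrees


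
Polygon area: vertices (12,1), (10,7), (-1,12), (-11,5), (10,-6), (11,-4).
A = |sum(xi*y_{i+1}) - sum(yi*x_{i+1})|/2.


sum(xi*y_{i+1}) = 12*7 + 10*12 - 1*5 - 11*(-6) + 10*(-4) + 11*1 = 236
sum(yi*x_{i+1}) = 1*10 + 7*(-1) + 12*(-11) + 5*10 - 6*11 - 4*12 = -193
Area = |236 + 193|/2 = 429/2 = 214.5000

214.5000 sq units


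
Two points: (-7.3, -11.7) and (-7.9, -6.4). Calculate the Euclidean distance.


dx = -7.9 + 7.3 = -0.6
dy = -6.4 + 11.7 = 5.3
d = sqrt(0.36 + 28.09) = sqrt(28.45) = 5.3339

5.3339


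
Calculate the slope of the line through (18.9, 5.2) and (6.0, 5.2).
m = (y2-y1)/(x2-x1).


dy = 5.2 - 5.2 = 0.0
dx = 6.0 - 18.9 = -12.9
m = 0.0/(-12.9) = 0

m = 0


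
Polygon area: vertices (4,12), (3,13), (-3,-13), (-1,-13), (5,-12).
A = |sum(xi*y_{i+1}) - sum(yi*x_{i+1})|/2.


sum(xi*y_{i+1}) = 4*13 + 3*(-13) - 3*(-13) - 1*(-12) + 5*12 = 124
sum(yi*x_{i+1}) = 12*3 + 13*(-3) - 13*(-1) - 13*5 - 12*4 = -103
Area = |124 + 103|/2 = 227/2 = 113.5000

113.5000 sq units


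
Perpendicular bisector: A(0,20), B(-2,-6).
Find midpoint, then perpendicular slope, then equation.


Midpoint = (-1, 7)
Slope of AB = dy/dx = -26/(-2) = 13.0000
Perp slope = -dx/dy = -2/26 = -0.0769
b = My - (perp slope)*Mx = 7 + (-2*(-1))/(-26) = 7 - 0.0769 = 6.9231

y = -0.0769x + 6.9231


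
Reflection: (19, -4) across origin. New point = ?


Reflection rule for origin: (-x, -y)
(19, -4) -> (-19, 4)

(-19, 4)


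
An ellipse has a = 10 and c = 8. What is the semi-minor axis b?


b^2 = 10^2 - (8)^2 = 100 - 64 = 36
b = sqrt(36) = 6

b = 6


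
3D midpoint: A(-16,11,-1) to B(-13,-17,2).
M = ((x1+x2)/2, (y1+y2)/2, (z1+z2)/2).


Mx = (-16- 13)/2 = -14.5000
My = (11- 17)/2 = -3.0000
Mz = (-1+2)/2 = 0.5000

M = (-14.5000, -3.0000, 0.5000)


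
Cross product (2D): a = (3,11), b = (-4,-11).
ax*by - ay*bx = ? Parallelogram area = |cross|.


cross = 3*(-11) - 11*(-4) = -33 + 44 = 11
Parallelogram area = |11| = 11

cross = 11, parallelogram area = 11


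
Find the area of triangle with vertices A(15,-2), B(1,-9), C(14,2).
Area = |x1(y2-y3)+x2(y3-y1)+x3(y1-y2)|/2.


15*(-9-2) = -165
1*(2+ 2) = 4
14*(-2+ 9) = 98
sum = -63
Area = |-63|/2 = 31.5000

31.5000 sq units


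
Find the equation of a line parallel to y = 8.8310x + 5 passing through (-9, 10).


Parallel lines have equal slopes.
m2 = 8.8310
b2 = 10 - 8.8310*(-9) = 89.4790

y = 8.8310x + 89.4790


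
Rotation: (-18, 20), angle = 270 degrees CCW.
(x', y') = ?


cos(270) = 0, sin(270) = -1
x' = -18*0 - 20*(-1) = 20
y' = -18*(-1) + 20*0 = 18

(20, 18)


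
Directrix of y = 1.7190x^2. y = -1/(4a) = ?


a = 1.7190
1/(4a) = 0.1454
directrix: y = -0.1454 = -0.1454

y = -0.1454


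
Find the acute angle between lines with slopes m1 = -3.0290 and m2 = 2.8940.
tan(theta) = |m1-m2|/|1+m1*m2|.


m1-m2 = -5.923
1+m1*m2 = -7.765926
tan(theta) = |-5.923/(-7.765926)| = 0.762691
theta = arctan(|-5.923/(-7.765926)|) = 37.3324 degrees (acute angle)

37.3324 degrees


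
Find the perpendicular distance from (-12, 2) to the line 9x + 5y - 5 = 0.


|9*(-12) + 5*2 - 5| = |-103| = 103
sqrt(81 + 25) = sqrt(106) = 10.2956
d = 103/sqrt(106) = 10.0042

10.0042


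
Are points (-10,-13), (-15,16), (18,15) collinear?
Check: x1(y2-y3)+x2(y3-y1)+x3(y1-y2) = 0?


-10*(16-15) - 15*(15+ 13) + 18*(-13-16)
= -10 - 420 - 522 = -952

No, not collinear (determinant = -952)


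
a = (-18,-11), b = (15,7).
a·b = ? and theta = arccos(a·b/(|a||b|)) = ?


a·b = -18*15 - 11*7 = -270 - 77 = -347
|a| = sqrt(324+121) = 21.0950
|b| = sqrt(225+49) = 16.5529
cos(theta) = -347/(sqrt(445)*sqrt(274)) = -347/sqrt(121930) = -0.993743
theta = arccos(-347/sqrt(121930)) = 173.5873 degrees

a·b = -347, theta = 173.5873 deg


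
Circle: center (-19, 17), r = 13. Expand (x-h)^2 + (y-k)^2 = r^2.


(x+ 19)^2 + (y-17)^2 = 13^2
D = -2h = 38, E = -2k = -34
F = h^2+k^2-r^2 = 361+289-169 = 481

x^2 + y^2 + 38x - 34y + 481 = 0


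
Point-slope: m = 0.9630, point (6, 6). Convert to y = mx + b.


y - 6 = 0.9630(x - 6)
y = 0.9630x + 6 - 0.9630*6
y = 0.9630x + 0.2220

y = 0.9630x + 0.2220


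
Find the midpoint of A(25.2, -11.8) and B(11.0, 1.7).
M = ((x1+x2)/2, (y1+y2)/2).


Mx = (25.2 + 11.0)/2 = 36.2/2 = 18.1000
My = (-11.8 + 1.7)/2 = -10.1/2 = -5.0500

(18.1000, -5.0500)


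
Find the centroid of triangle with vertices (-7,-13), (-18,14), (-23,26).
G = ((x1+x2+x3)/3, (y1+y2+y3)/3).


Gx = (-7- 18- 23)/3 = -48/3 = -16.0000
Gy = (-13+14+26)/3 = 27/3 = 9.0000

G = (-16.0000, 9.0000)


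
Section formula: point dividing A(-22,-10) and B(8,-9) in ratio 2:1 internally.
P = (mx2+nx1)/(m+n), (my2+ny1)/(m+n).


Px = (2*8 + 1*(-22))/3 = -6/3 = -2.0000
Py = (2*(-9) + 1*(-10))/3 = -28/3 = -9.3333

P = (-2.0000, -9.3333)


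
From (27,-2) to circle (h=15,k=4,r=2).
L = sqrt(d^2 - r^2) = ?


d = sqrt((27-15)^2 + (-2-4)^2) = sqrt(144+36) = 13.4164
L = sqrt(180.0000 - 4) = sqrt(176.0000) = 13.2665

13.2665


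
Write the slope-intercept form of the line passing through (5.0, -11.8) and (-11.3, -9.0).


m = (2.8)/(-16.3) = -0.1718
b = y1 - m*x1 = -11.8 - (2.8*5.0)/(-16.3) = -11.8 + 0.8589 = -10.9411

y = -0.1718x - 10.9411


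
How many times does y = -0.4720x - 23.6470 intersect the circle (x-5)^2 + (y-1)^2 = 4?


Substitute y = -0.4720x - 23.6470: (x-5)^2 + (-0.4720x- 23.6470-1)^2 = 4
Expand to Ax^2 + Bx + C = 0, where b-k = -24.647
A = 1+m^2 = 1.222784
B = 2(m(b-k) - h) = 2(-0.4720*(-24.647) - 5) = 13.266768
C = h^2 + (b-k)^2 - r^2 = 25 + 607.474609 - 4 = 628.474609
disc = B^2-4AC = 176.0071 - 3073.9548 = -2897.9477
disc < 0

0 intersection points


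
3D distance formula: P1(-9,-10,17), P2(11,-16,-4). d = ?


dx=20, dy=-6, dz=-21
d = sqrt(400+36+441) = sqrt(877) = 29.6142

29.6142


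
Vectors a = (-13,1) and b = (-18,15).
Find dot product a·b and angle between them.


a·b = -13*(-18) + 1*15 = 234 + 15 = 249
|a| = sqrt(169+1) = 13.0384
|b| = sqrt(324+225) = 23.4307
cos(theta) = 249/(sqrt(170)*sqrt(549)) = 249/sqrt(93330) = 0.815058
theta = arccos(249/sqrt(93330)) = 35.4069 degrees

a·b = 249, theta = 35.4069 deg


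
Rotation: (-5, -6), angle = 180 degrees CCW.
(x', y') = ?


cos(180) = -1, sin(180) = 0
x' = -5*(-1) + 6*0 = 5
y' = -5*0 - 6*(-1) = 6

(5, 6)


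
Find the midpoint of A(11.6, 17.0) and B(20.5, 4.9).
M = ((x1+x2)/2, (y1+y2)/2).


Mx = (11.6 + 20.5)/2 = 32.1/2 = 16.0500
My = (17.0 + 4.9)/2 = 21.9/2 = 10.9500

(16.0500, 10.9500)


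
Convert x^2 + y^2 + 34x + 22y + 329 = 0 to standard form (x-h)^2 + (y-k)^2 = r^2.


h = -D/2 = -34/2 = -17
k = -E/2 = -22/2 = -11
r^2 = h^2 + k^2 - F = 289 + 121 - 329 = 81
r = 9

Center (-17, -11), radius = 9


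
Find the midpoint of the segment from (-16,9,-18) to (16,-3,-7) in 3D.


Mx = (-16+16)/2 = 0
My = (9- 3)/2 = 3.0000
Mz = (-18- 7)/2 = -12.5000

M = (0, 3.0000, -12.5000)


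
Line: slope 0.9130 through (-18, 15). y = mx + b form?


y - 15 = 0.9130(x + 18)
y = 0.9130x + 15 - 0.9130*(-18)
y = 0.9130x + 31.4340

y = 0.9130x + 31.4340


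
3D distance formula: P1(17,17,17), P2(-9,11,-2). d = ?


dx=-26, dy=-6, dz=-19
d = sqrt(676+36+361) = sqrt(1073) = 32.7567

32.7567


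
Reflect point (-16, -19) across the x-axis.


Reflection rule for x-axis: (x, -y)
(-16, -19) -> (-16, 19)

(-16, 19)


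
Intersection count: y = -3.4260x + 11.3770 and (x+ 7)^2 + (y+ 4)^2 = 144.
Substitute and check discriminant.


Substitute y = -3.4260x + 11.3770: (x+ 7)^2 + (-3.4260x+11.3770+ 4)^2 = 144
Expand to Ax^2 + Bx + C = 0, where b-k = 15.377
A = 1+m^2 = 12.737476
B = 2(m(b-k) - h) = 2(-3.4260*15.377 + 7) = -91.363204
C = h^2 + (b-k)^2 - r^2 = 49 + 236.452129 - 144 = 141.452129
disc = B^2-4AC = 8347.2350 - 7206.9724 = 1140.2626
disc > 0

2 intersection points


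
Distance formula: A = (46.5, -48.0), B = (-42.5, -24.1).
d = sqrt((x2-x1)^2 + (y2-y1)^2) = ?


dx = -42.5 - 46.5 = -89.0
dy = -24.1 + 48.0 = 23.9
d = sqrt(7921.0 + 571.21) = sqrt(8492.21) = 92.1532

92.1532


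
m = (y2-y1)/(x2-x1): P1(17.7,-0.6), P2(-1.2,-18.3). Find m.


dy = -18.3 + 0.6 = -17.7
dx = -1.2 - 17.7 = -18.9
m = -17.7/(-18.9) = 0.9365

m = 0.9365


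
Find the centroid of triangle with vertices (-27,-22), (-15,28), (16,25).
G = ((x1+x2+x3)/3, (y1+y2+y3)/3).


Gx = (-27- 15+16)/3 = -26/3 = -8.6667
Gy = (-22+28+25)/3 = 31/3 = 10.3333

G = (-8.6667, 10.3333)


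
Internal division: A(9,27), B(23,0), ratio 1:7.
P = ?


Px = (1*23 + 7*9)/8 = 86/8 = 10.7500
Py = (1*0 + 7*27)/8 = 189/8 = 23.6250

P = (10.7500, 23.6250)


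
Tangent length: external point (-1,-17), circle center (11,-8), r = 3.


d = sqrt((-1-11)^2 + (-17+ 8)^2) = sqrt(144+81) = 15.0000
L = sqrt(225.0000 - 9) = sqrt(216.0000) = 14.6969

14.6969


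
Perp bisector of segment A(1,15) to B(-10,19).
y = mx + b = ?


Midpoint = (-4.5, 17)
Slope of AB = dy/dx = 4/(-11) = -0.3636
Perp slope = -dx/dy = 11/4 = 2.7500
b = My - (perp slope)*Mx = 17 + (-11*(-4.5))/4 = 17 + 12.3750 = 29.3750

y = 2.7500x + 29.3750


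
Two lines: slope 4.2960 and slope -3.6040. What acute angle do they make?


m1-m2 = 7.9
1+m1*m2 = -14.482784
tan(theta) = |7.9/(-14.482784)| = 0.545475
theta = arctan(|7.9/(-14.482784)|) = 28.6114 degrees (acute angle)

28.6114 degrees


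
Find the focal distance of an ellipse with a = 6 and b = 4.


c^2 = 6^2 - 4^2 = 36 - 16 = 20
c = sqrt(20) = 4.4721

c = 4.4721


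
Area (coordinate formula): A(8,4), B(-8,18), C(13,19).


8*(18-19) = -8
-8*(19-4) = -120
13*(4-18) = -182
sum = -310
Area = |-310|/2 = 155.0000

155.0000 sq units


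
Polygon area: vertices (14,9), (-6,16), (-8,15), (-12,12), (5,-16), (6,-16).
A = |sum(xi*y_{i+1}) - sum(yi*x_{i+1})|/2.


sum(xi*y_{i+1}) = 14*16 - 6*15 - 8*12 - 12*(-16) + 5*(-16) + 6*9 = 204
sum(yi*x_{i+1}) = 9*(-6) + 16*(-8) + 15*(-12) + 12*5 - 16*6 - 16*14 = -622
Area = |204 + 622|/2 = 826/2 = 413.0000

413.0000 sq units


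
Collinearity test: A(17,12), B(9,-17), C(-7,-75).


17*(-17+ 75) + 9*(-75-12) - 7*(12+ 17)
= 986 - 783 - 203 = 0

Yes, collinear (determinant = 0)


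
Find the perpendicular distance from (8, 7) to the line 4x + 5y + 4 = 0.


|4*8 + 5*7 + 4| = |71| = 71
sqrt(16 + 25) = sqrt(41) = 6.4031
d = 71/sqrt(41) = 11.0883

11.0883


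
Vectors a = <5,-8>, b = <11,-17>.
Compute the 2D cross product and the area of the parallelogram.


cross = 5*(-17) + 8*11 = -85 + 88 = 3
Parallelogram area = |3| = 3

cross = 3, parallelogram area = 3


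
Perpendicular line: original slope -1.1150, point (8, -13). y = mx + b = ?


Perpendicular slope = -1/m1 = -1/(-1.1150) = 0.8969
b2 = y0 - m2*x0 = -13 + 8/(-1.1150) = -13 - 7.1749 = -20.1749

y = 0.8969x - 20.1749


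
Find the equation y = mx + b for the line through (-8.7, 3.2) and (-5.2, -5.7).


m = (-8.9)/(3.5) = -2.5429
b = y1 - m*x1 = 3.2 - (-8.9*(-8.7))/(3.5) = 3.2 - 22.1229 = -18.9229

y = -2.5429x - 18.9229


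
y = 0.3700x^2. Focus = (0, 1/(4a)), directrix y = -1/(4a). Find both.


a = 0.3700
1/(4a) = 0.6757
Focus = (0, 0.6757)
Directrix: y = -0.6757

Focus = (0, 0.6757), Directrix: y = -0.6757


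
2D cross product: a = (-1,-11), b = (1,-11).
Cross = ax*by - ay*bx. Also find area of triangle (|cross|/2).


cross = -1*(-11) + 11*1 = 11 + 11 = 22
Triangle area = |22|/2 = 22/2 = 11.0000

cross = 22, triangle area = 11.0000


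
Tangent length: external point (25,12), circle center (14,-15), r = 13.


d = sqrt((25-14)^2 + (12+ 15)^2) = sqrt(121+729) = 29.1548
L = sqrt(850.0000 - 169) = sqrt(681.0000) = 26.0960

26.0960


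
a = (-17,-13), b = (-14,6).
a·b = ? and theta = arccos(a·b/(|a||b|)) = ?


a·b = -17*(-14) - 13*6 = 238 - 78 = 160
|a| = sqrt(289+169) = 21.4009
|b| = sqrt(196+36) = 15.2315
cos(theta) = 160/(sqrt(458)*sqrt(232)) = 160/sqrt(106256) = 0.490844
theta = arccos(160/sqrt(106256)) = 60.6039 degrees

a·b = 160, theta = 60.6039 deg


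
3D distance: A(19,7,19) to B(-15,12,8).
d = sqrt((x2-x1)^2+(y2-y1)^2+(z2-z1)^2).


dx=-34, dy=5, dz=-11
d = sqrt(1156+25+121) = sqrt(1302) = 36.0832

36.0832


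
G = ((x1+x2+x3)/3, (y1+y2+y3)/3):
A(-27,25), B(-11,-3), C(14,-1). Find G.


Gx = (-27- 11+14)/3 = -24/3 = -8.0000
Gy = (25- 3- 1)/3 = 21/3 = 7.0000

G = (-8.0000, 7.0000)


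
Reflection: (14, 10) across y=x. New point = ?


Reflection rule for y=x: (y, x)
(14, 10) -> (10, 14)

(10, 14)


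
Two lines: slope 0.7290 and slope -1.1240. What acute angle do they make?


m1-m2 = 1.853
1+m1*m2 = 0.180604
tan(theta) = |1.853/0.180604| = 10.260016
theta = arctan(|1.853/0.180604|) = 84.4332 degrees (acute angle)

84.4332 degrees


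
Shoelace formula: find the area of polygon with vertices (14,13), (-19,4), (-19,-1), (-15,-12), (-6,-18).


sum(xi*y_{i+1}) = 14*4 - 19*(-1) - 19*(-12) - 15*(-18) - 6*13 = 495
sum(yi*x_{i+1}) = 13*(-19) + 4*(-19) - 1*(-15) - 12*(-6) - 18*14 = -488
Area = |495 + 488|/2 = 983/2 = 491.5000

491.5000 sq units


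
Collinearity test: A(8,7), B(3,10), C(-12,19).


8*(10-19) + 3*(19-7) - 12*(7-10)
= -72 + 36 + 36 = 0

Yes, collinear (determinant = 0)


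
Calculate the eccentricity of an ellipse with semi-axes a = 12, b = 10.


c = sqrt(144-100) = sqrt(44) = 6.6332
e = c/a = sqrt(44)/12 = 0.5528

e = 0.5528


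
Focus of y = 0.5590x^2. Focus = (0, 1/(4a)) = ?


a = 0.5590
4a = 2.2360
focus = (0, 1/2.2360) = (0, 0.4472)

Focus = (0, 0.4472)


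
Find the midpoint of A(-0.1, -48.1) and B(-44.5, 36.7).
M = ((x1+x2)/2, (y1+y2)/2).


Mx = (-0.1 - 44.5)/2 = -44.6/2 = -22.3000
My = (-48.1 + 36.7)/2 = -11.4/2 = -5.7000

(-22.3000, -5.7000)


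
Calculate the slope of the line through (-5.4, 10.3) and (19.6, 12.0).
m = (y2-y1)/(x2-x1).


dy = 12.0 - 10.3 = 1.7
dx = 19.6 + 5.4 = 25.0
m = 1.7/25.0 = 0.0680

m = 0.0680


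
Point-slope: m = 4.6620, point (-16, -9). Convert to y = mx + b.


y + 9 = 4.6620(x + 16)
y = 4.6620x - 9 - 4.6620*(-16)
y = 4.6620x + 65.5920

y = 4.6620x + 65.5920


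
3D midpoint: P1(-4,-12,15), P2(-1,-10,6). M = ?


Mx = (-4- 1)/2 = -2.5000
My = (-12- 10)/2 = -11.0000
Mz = (15+6)/2 = 10.5000

M = (-2.5000, -11.0000, 10.5000)


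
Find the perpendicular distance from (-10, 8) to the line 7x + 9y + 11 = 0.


|7*(-10) + 9*8 + 11| = |13| = 13
sqrt(49 + 81) = sqrt(130) = 11.4018
d = 13/sqrt(130) = 1.1402

1.1402


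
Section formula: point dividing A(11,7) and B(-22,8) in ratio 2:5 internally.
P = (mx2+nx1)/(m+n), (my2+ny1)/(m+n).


Px = (2*(-22) + 5*11)/7 = 11/7 = 1.5714
Py = (2*8 + 5*7)/7 = 51/7 = 7.2857

P = (1.5714, 7.2857)


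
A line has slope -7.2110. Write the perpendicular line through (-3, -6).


Perpendicular slope = -1/m1 = -1/(-7.2110) = 0.1387
b2 = y0 - m2*x0 = -6 - 3/(-7.2110) = -6 + 0.4160 = -5.5840

y = 0.1387x - 5.5840


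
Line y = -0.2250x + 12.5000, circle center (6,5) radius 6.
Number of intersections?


Substitute y = -0.2250x + 12.5000: (x-6)^2 + (-0.2250x+12.5000-5)^2 = 36
Expand to Ax^2 + Bx + C = 0, where b-k = 7.5
A = 1+m^2 = 1.050625
B = 2(m(b-k) - h) = 2(-0.2250*7.5 - 6) = -15.375
C = h^2 + (b-k)^2 - r^2 = 36 + 56.25 - 36 = 56.25
disc = B^2-4AC = 236.3906 - 236.3906 = 0
disc = 0

1 intersection point (tangent)


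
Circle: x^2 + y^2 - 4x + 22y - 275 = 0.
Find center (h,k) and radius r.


h = -D/2 = 4/2 = 2
k = -E/2 = -22/2 = -11
r^2 = h^2 + k^2 - F = 4 + 121 + 275 = 400
r = 20

Center (2, -11), radius = 20


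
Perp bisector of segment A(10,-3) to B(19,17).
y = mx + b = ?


Midpoint = (14.5, 7)
Slope of AB = dy/dx = 20/9 = 2.2222
Perp slope = -dx/dy = -9/20 = -0.4500
b = My - (perp slope)*Mx = 7 + (9*14.5)/20 = 7 + 6.5250 = 13.5250

y = -0.4500x + 13.5250


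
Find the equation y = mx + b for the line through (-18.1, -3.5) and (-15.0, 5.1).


m = (8.6)/(3.1) = 2.7742
b = y1 - m*x1 = -3.5 - (8.6*(-18.1))/(3.1) = -3.5 + 50.2129 = 46.7129

y = 2.7742x + 46.7129


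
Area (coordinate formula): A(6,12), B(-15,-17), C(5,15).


6*(-17-15) = -192
-15*(15-12) = -45
5*(12+ 17) = 145
sum = -92
Area = |-92|/2 = 46.0000

46.0000 sq units


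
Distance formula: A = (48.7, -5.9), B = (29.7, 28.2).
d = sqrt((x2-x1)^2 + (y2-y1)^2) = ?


dx = 29.7 - 48.7 = -19
dy = 28.2 + 5.9 = 34.1
d = sqrt(361 + 1162.81) = sqrt(1523.81) = 39.0360

39.0360


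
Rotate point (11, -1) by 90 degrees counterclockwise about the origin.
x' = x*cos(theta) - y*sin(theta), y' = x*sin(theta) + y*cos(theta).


cos(90) = 0, sin(90) = 1
x' = 11*0 + 1*1 = 1
y' = 11*1 - 1*0 = 11

(1, 11)


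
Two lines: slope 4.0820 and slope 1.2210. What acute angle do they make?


m1-m2 = 2.861
1+m1*m2 = 5.984122
tan(theta) = |2.861/5.984122| = 0.478099
theta = arctan(|2.861/5.984122|) = 25.5524 degrees (acute angle)

25.5524 degrees


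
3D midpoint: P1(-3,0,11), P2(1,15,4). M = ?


Mx = (-3+1)/2 = -1.0000
My = (0+15)/2 = 7.5000
Mz = (11+4)/2 = 7.5000

M = (-1.0000, 7.5000, 7.5000)


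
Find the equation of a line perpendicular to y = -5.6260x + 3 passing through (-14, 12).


Perpendicular slope = -1/m1 = -1/(-5.6260) = 0.1777
b2 = y0 - m2*x0 = 12 - 14/(-5.6260) = 12 + 2.4884 = 14.4884

y = 0.1777x + 14.4884


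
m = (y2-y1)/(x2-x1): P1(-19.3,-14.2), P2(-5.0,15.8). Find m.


dy = 15.8 + 14.2 = 30.0
dx = -5.0 + 19.3 = 14.3
m = 30.0/14.3 = 2.0979

m = 2.0979


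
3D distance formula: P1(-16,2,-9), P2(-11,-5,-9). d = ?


dx=5, dy=-7, dz=0
d = sqrt(25+49+0) = sqrt(74) = 8.6023

8.6023


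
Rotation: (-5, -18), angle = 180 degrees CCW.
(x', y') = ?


cos(180) = -1, sin(180) = 0
x' = -5*(-1) + 18*0 = 5
y' = -5*0 - 18*(-1) = 18

(5, 18)


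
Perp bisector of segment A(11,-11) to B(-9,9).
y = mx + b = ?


Midpoint = (1, -1)
Slope of AB = dy/dx = 20/(-20) = -1.0000
Perp slope = -dx/dy = 20/20 = 1.0000
b = My - (perp slope)*Mx = -1 + (-20*1)/20 = -1 - 1.0000 = -2.0000

y = 1.0000x - 2.0000


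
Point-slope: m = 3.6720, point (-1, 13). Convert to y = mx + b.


y - 13 = 3.6720(x + 1)
y = 3.6720x + 13 - 3.6720*(-1)
y = 3.6720x + 16.6720

y = 3.6720x + 16.6720


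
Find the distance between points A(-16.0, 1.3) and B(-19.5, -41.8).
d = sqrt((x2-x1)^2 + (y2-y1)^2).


dx = -19.5 + 16.0 = -3.5
dy = -41.8 - 1.3 = -43.1
d = sqrt(12.25 + 1857.61) = sqrt(1869.86) = 43.2419

43.2419


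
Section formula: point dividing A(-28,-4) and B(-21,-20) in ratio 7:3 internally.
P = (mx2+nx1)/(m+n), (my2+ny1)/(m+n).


Px = (7*(-21) + 3*(-28))/10 = -231/10 = -23.1000
Py = (7*(-20) + 3*(-4))/10 = -152/10 = -15.2000

P = (-23.1000, -15.2000)


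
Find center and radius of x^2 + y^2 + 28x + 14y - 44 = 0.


h = -D/2 = -28/2 = -14
k = -E/2 = -14/2 = -7
r^2 = h^2 + k^2 - F = 196 + 49 + 44 = 289
r = 17

Center (-14, -7), radius = 17


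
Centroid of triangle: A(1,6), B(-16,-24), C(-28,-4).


Gx = (1- 16- 28)/3 = -43/3 = -14.3333
Gy = (6- 24- 4)/3 = -22/3 = -7.3333

G = (-14.3333, -7.3333)


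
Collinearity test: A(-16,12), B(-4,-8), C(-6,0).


-16*(-8-0) - 4*(0-12) - 6*(12+ 8)
= 128 + 48 - 120 = 56

No, not collinear (determinant = 56)


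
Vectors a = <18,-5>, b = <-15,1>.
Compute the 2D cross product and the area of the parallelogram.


cross = 18*1 + 5*(-15) = 18 - 75 = -57
Parallelogram area = |-57| = 57

cross = -57, parallelogram area = 57


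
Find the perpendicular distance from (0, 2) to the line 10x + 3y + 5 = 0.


|10*0 + 3*2 + 5| = |11| = 11
sqrt(100 + 9) = sqrt(109) = 10.4403
d = 11/sqrt(109) = 1.0536

1.0536


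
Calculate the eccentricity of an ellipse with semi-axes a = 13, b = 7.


c = sqrt(169-49) = sqrt(120) = 10.9545
e = c/a = sqrt(120)/13 = 0.8427

e = 0.8427


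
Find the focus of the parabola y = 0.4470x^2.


a = 0.4470
4a = 1.7880
focus = (0, 1/1.7880) = (0, 0.5593)

Focus = (0, 0.5593)


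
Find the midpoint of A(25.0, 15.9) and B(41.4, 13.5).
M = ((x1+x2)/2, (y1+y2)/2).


Mx = (25.0 + 41.4)/2 = 66.4/2 = 33.2000
My = (15.9 + 13.5)/2 = 29.4/2 = 14.7000

(33.2000, 14.7000)


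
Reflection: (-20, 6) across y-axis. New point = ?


Reflection rule for y-axis: (-x, y)
(-20, 6) -> (20, 6)

(20, 6)


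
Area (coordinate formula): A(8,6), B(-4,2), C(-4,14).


8*(2-14) = -96
-4*(14-6) = -32
-4*(6-2) = -16
sum = -144
Area = |-144|/2 = 72.0000

72.0000 sq units


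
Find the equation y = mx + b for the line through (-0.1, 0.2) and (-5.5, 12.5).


m = (12.3)/(-5.4) = -2.2778
b = y1 - m*x1 = 0.2 - (12.3*(-0.1))/(-5.4) = 0.2 - 0.2278 = -0.0278

y = -2.2778x - 0.0278


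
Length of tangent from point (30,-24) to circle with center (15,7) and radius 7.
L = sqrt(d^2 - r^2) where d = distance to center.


d = sqrt((30-15)^2 + (-24-7)^2) = sqrt(225+961) = 34.4384
L = sqrt(1186.0000 - 49) = sqrt(1137.0000) = 33.7194

33.7194


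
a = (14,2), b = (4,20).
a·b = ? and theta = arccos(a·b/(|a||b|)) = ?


a·b = 14*4 + 2*20 = 56 + 40 = 96
|a| = sqrt(196+4) = 14.1421
|b| = sqrt(16+400) = 20.3961
cos(theta) = 96/(sqrt(200)*sqrt(416)) = 96/sqrt(83200) = 0.332820
theta = arccos(96/sqrt(83200)) = 70.5600 degrees

a·b = 96, theta = 70.5600 deg


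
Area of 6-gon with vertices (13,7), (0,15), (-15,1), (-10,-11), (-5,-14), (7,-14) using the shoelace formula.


sum(xi*y_{i+1}) = 13*15 + 0*1 - 15*(-11) - 10*(-14) - 5*(-14) + 7*7 = 619
sum(yi*x_{i+1}) = 7*0 + 15*(-15) + 1*(-10) - 11*(-5) - 14*7 - 14*13 = -460
Area = |619 + 460|/2 = 1079/2 = 539.5000

539.5000 sq units


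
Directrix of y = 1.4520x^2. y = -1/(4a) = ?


a = 1.4520
1/(4a) = 0.1722
directrix: y = -0.1722 = -0.1722

y = -0.1722


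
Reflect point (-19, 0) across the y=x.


Reflection rule for y=x: (y, x)
(-19, 0) -> (0, -19)

(0, -19)


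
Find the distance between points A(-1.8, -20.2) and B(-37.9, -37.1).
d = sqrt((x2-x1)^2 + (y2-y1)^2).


dx = -37.9 + 1.8 = -36.1
dy = -37.1 + 20.2 = -16.9
d = sqrt(1303.21 + 285.61) = sqrt(1588.82) = 39.8600

39.8600


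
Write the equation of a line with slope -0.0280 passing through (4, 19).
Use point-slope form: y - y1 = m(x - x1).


y - 19 = -0.0280(x - 4)
y = -0.0280x + 19 + 0.0280*4
y = -0.0280x + 19.1120

y = -0.0280x + 19.1120


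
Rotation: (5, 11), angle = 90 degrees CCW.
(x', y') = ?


cos(90) = 0, sin(90) = 1
x' = 5*0 - 11*1 = -11
y' = 5*1 + 11*0 = 5

(-11, 5)


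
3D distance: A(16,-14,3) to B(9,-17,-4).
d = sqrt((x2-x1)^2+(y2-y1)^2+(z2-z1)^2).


dx=-7, dy=-3, dz=-7
d = sqrt(49+9+49) = sqrt(107) = 10.3441

10.3441


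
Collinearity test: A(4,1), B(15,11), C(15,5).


4*(11-5) + 15*(5-1) + 15*(1-11)
= 24 + 60 - 150 = -66

No, not collinear (determinant = -66)


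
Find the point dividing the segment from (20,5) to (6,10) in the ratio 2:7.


Px = (2*6 + 7*20)/9 = 152/9 = 16.8889
Py = (2*10 + 7*5)/9 = 55/9 = 6.1111

P = (16.8889, 6.1111)


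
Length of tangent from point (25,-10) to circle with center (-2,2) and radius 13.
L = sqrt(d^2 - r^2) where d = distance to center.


d = sqrt((25+ 2)^2 + (-10-2)^2) = sqrt(729+144) = 29.5466
L = sqrt(873.0000 - 169) = sqrt(704.0000) = 26.5330

26.5330


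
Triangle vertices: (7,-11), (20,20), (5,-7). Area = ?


7*(20+ 7) = 189
20*(-7+ 11) = 80
5*(-11-20) = -155
sum = 114
Area = |114|/2 = 57.0000

57.0000 sq units


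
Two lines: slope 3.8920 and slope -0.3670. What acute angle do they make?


m1-m2 = 4.259
1+m1*m2 = -0.428364
tan(theta) = |4.259/(-0.428364)| = 9.942479
theta = arctan(|4.259/(-0.428364)|) = 84.2566 degrees (acute angle)

84.2566 degrees


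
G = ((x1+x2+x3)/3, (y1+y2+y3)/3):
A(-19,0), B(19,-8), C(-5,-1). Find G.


Gx = (-19+19- 5)/3 = -5/3 = -1.6667
Gy = (0- 8- 1)/3 = -9/3 = -3.0000

G = (-1.6667, -3.0000)


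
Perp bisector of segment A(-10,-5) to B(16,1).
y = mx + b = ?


Midpoint = (3, -2)
Slope of AB = dy/dx = 6/26 = 0.2308
Perp slope = -dx/dy = -26/6 = -4.3333
b = My - (perp slope)*Mx = -2 + (26*3)/6 = -2 + 13.0000 = 11.0000

y = -4.3333x + 11.0000


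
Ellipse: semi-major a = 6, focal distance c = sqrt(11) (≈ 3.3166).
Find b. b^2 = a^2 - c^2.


b^2 = 6^2 - (sqrt(11))^2 = 36 - 11 = 25
b = sqrt(25) = 5

b = 5


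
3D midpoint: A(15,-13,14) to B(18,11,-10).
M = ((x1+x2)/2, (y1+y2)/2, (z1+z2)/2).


Mx = (15+18)/2 = 16.5000
My = (-13+11)/2 = -1.0000
Mz = (14- 10)/2 = 2.0000

M = (16.5000, -1.0000, 2.0000)


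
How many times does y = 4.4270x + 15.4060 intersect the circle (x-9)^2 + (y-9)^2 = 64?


Substitute y = 4.4270x + 15.4060: (x-9)^2 + (4.4270x+15.4060-9)^2 = 64
Expand to Ax^2 + Bx + C = 0, where b-k = 6.406
A = 1+m^2 = 20.598329
B = 2(m(b-k) - h) = 2(4.4270*6.406 - 9) = 38.718724
C = h^2 + (b-k)^2 - r^2 = 81 + 41.036836 - 64 = 58.036836
disc = B^2-4AC = 1499.1396 - 4781.8474 = -3282.7078
disc < 0

0 intersection points


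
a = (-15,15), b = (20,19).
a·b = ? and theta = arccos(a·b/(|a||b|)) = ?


a·b = -15*20 + 15*19 = -300 + 285 = -15
|a| = sqrt(225+225) = 21.2132
|b| = sqrt(400+361) = 27.5862
cos(theta) = -15/(sqrt(450)*sqrt(761)) = -15/sqrt(342450) = -0.025633
theta = arccos(-15/sqrt(342450)) = 91.4688 degrees

a·b = -15, theta = 91.4688 deg


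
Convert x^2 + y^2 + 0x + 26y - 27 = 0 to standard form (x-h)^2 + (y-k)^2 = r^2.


h = -D/2 = 0/2 = 0
k = -E/2 = -26/2 = -13
r^2 = h^2 + k^2 - F = 0 + 169 + 27 = 196
r = 14

Center (0, -13), radius = 14


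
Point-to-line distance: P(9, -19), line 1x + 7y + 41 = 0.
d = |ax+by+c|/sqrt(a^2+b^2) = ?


|1*9 + 7*(-19) + 41| = |-83| = 83
sqrt(1 + 49) = sqrt(50) = 7.0711
d = 83/sqrt(50) = 11.7380

11.7380


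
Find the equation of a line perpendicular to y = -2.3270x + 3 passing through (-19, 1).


Perpendicular slope = -1/m1 = -1/(-2.3270) = 0.4297
b2 = y0 - m2*x0 = 1 - 19/(-2.3270) = 1 + 8.1650 = 9.1650

y = 0.4297x + 9.1650


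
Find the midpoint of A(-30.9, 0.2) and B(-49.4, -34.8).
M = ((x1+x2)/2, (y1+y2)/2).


Mx = (-30.9 - 49.4)/2 = -80.3/2 = -40.1500
My = (0.2 - 34.8)/2 = -34.6/2 = -17.3000

(-40.1500, -17.3000)


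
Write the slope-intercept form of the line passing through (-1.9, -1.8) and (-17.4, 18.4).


m = (20.2)/(-15.5) = -1.3032
b = y1 - m*x1 = -1.8 - (20.2*(-1.9))/(-15.5) = -1.8 - 2.4761 = -4.2761

y = -1.3032x - 4.2761


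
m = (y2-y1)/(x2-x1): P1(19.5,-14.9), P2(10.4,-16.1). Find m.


dy = -16.1 + 14.9 = -1.2
dx = 10.4 - 19.5 = -9.1
m = -1.2/(-9.1) = 0.1319

m = 0.1319


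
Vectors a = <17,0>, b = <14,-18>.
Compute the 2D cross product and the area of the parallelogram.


cross = 17*(-18) - 0*14 = -306 - 0 = -306
Parallelogram area = |-306| = 306

cross = -306, parallelogram area = 306


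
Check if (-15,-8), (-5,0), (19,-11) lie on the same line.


-15*(0+ 11) - 5*(-11+ 8) + 19*(-8-0)
= -165 + 15 - 152 = -302

No, not collinear (determinant = -302)


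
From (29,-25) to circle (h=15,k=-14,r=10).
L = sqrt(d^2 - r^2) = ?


d = sqrt((29-15)^2 + (-25+ 14)^2) = sqrt(196+121) = 17.8045
L = sqrt(317.0000 - 100) = sqrt(217.0000) = 14.7309

14.7309


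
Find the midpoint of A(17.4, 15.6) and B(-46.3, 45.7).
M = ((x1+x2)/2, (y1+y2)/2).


Mx = (17.4 - 46.3)/2 = -28.9/2 = -14.4500
My = (15.6 + 45.7)/2 = 61.3/2 = 30.6500

(-14.4500, 30.6500)


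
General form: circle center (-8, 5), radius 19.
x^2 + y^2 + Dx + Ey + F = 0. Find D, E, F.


(x+ 8)^2 + (y-5)^2 = 19^2
D = -2h = 16, E = -2k = -10
F = h^2+k^2-r^2 = 64+25-361 = -272

D = 16, E = -10, F = -272


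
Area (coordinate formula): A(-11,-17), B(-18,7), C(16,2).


-11*(7-2) = -55
-18*(2+ 17) = -342
16*(-17-7) = -384
sum = -781
Area = |-781|/2 = 390.5000

390.5000 sq units


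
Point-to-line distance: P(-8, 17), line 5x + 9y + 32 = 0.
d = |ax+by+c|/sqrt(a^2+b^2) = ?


|5*(-8) + 9*17 + 32| = |145| = 145
sqrt(25 + 81) = sqrt(106) = 10.2956
d = 145/sqrt(106) = 14.0836

14.0836


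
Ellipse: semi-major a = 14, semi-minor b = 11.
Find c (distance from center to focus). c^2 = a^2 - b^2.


c^2 = 14^2 - 11^2 = 196 - 121 = 75
c = sqrt(75) = 8.6603

c = 8.6603


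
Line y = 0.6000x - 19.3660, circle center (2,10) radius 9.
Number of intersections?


Substitute y = 0.6000x - 19.3660: (x-2)^2 + (0.6000x- 19.3660-10)^2 = 81
Expand to Ax^2 + Bx + C = 0, where b-k = -29.366
A = 1+m^2 = 1.36
B = 2(m(b-k) - h) = 2(0.6000*(-29.366) - 2) = -39.2392
C = h^2 + (b-k)^2 - r^2 = 4 + 862.361956 - 81 = 785.361956
disc = B^2-4AC = 1539.7148 - 4272.3690 = -2732.6542
disc < 0

0 intersection points


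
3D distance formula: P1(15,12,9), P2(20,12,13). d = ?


dx=5, dy=0, dz=4
d = sqrt(25+0+16) = sqrt(41) = 6.4031

6.4031


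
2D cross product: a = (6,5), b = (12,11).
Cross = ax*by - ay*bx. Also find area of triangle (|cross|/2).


cross = 6*11 - 5*12 = 66 - 60 = 6
Triangle area = |6|/2 = 6/2 = 3.0000

cross = 6, triangle area = 3.0000


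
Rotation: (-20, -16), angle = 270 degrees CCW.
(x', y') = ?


cos(270) = 0, sin(270) = -1
x' = -20*0 + 16*(-1) = -16
y' = -20*(-1) - 16*0 = 20

(-16, 20)


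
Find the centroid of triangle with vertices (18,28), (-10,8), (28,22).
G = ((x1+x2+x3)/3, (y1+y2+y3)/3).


Gx = (18- 10+28)/3 = 36/3 = 12.0000
Gy = (28+8+22)/3 = 58/3 = 19.3333

G = (12.0000, 19.3333)


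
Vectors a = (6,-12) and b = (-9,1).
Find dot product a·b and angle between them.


a·b = 6*(-9) - 12*1 = -54 - 12 = -66
|a| = sqrt(36+144) = 13.4164
|b| = sqrt(81+1) = 9.0554
cos(theta) = -66/(sqrt(180)*sqrt(82)) = -66/sqrt(14760) = -0.543251
theta = arccos(-66/sqrt(14760)) = 122.9052 degrees

a·b = -66, theta = 122.9052 deg


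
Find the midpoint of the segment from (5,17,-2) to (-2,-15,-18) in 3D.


Mx = (5- 2)/2 = 1.5000
My = (17- 15)/2 = 1.0000
Mz = (-2- 18)/2 = -10.0000

M = (1.5000, 1.0000, -10.0000)


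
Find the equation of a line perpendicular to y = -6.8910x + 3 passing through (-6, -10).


Perpendicular slope = -1/m1 = -1/(-6.8910) = 0.1451
b2 = y0 - m2*x0 = -10 - 6/(-6.8910) = -10 + 0.8707 = -9.1293

y = 0.1451x - 9.1293


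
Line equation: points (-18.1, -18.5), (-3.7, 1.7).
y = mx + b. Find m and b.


m = (20.2)/(14.4) = 1.4028
b = y1 - m*x1 = -18.5 - (20.2*(-18.1))/(14.4) = -18.5 + 25.3903 = 6.8903

y = 1.4028x + 6.8903


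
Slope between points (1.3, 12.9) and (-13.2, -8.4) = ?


dy = -8.4 - 12.9 = -21.3
dx = -13.2 - 1.3 = -14.5
m = -21.3/(-14.5) = 1.4690

m = 1.4690


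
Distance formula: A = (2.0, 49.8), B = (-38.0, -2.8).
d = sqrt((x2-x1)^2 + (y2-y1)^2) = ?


dx = -38.0 - 2.0 = -40.0
dy = -2.8 - 49.8 = -52.6
d = sqrt(1600.0 + 2766.76) = sqrt(4366.76) = 66.0815

66.0815


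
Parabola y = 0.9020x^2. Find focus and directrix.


a = 0.9020
1/(4a) = 0.2772
Focus = (0, 0.2772)
Directrix: y = -0.2772

Focus = (0, 0.2772), Directrix: y = -0.2772


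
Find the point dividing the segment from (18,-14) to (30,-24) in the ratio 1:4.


Px = (1*30 + 4*18)/5 = 102/5 = 20.4000
Py = (1*(-24) + 4*(-14))/5 = -80/5 = -16.0000

P = (20.4000, -16.0000)


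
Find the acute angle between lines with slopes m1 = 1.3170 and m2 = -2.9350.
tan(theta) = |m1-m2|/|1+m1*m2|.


m1-m2 = 4.252
1+m1*m2 = -2.865395
tan(theta) = |4.252/(-2.865395)| = 1.483914
theta = arctan(|4.252/(-2.865395)|) = 56.0242 degrees (acute angle)

56.0242 degrees


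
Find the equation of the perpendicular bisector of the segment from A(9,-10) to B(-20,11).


Midpoint = (-5.5, 0.5)
Slope of AB = dy/dx = 21/(-29) = -0.7241
Perp slope = -dx/dy = 29/21 = 1.3810
b = My - (perp slope)*Mx = 0.5 + (-29*(-5.5))/21 = 0.5 + 7.5952 = 8.0952

y = 1.3810x + 8.0952


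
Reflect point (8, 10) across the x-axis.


Reflection rule for x-axis: (x, -y)
(8, 10) -> (8, -10)

(8, -10)


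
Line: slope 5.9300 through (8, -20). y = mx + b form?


y + 20 = 5.9300(x - 8)
y = 5.9300x - 20 - 5.9300*8
y = 5.9300x - 67.4400

y = 5.9300x - 67.4400


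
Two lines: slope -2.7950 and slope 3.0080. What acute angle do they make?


m1-m2 = -5.803
1+m1*m2 = -7.40736
tan(theta) = |-5.803/(-7.40736)| = 0.783410
theta = arctan(|-5.803/(-7.40736)|) = 38.0755 degrees (acute angle)

38.0755 degrees


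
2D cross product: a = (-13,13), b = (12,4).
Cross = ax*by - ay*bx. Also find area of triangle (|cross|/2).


cross = -13*4 - 13*12 = -52 - 156 = -208
Triangle area = |-208|/2 = 208/2 = 104.0000

cross = -208, triangle area = 104.0000


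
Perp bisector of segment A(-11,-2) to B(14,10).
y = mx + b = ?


Midpoint = (1.5, 4)
Slope of AB = dy/dx = 12/25 = 0.4800
Perp slope = -dx/dy = -25/12 = -2.0833
b = My - (perp slope)*Mx = 4 + (25*1.5)/12 = 4 + 3.1250 = 7.1250

y = -2.0833x + 7.1250


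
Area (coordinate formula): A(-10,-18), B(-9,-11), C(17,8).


-10*(-11-8) = 190
-9*(8+ 18) = -234
17*(-18+ 11) = -119
sum = -163
Area = |-163|/2 = 81.5000

81.5000 sq units


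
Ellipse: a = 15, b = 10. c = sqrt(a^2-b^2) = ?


c^2 = 15^2 - 10^2 = 225 - 100 = 125
c = sqrt(125) = 11.1803

c = 11.1803


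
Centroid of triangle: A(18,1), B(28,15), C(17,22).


Gx = (18+28+17)/3 = 63/3 = 21.0000
Gy = (1+15+22)/3 = 38/3 = 12.6667

G = (21.0000, 12.6667)


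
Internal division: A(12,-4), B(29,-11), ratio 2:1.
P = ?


Px = (2*29 + 1*12)/3 = 70/3 = 23.3333
Py = (2*(-11) + 1*(-4))/3 = -26/3 = -8.6667

P = (23.3333, -8.6667)


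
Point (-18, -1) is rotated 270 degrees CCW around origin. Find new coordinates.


cos(270) = 0, sin(270) = -1
x' = -18*0 + 1*(-1) = -1
y' = -18*(-1) - 1*0 = 18

(-1, 18)


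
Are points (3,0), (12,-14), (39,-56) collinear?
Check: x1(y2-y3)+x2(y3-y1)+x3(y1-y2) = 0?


3*(-14+ 56) + 12*(-56-0) + 39*(0+ 14)
= 126 - 672 + 546 = 0

Yes, collinear (determinant = 0)


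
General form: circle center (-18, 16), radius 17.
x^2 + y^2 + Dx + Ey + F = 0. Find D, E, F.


(x+ 18)^2 + (y-16)^2 = 17^2
D = -2h = 36, E = -2k = -32
F = h^2+k^2-r^2 = 324+256-289 = 291

D = 36, E = -32, F = 291


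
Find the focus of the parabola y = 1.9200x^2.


a = 1.9200
4a = 7.6800
focus = (0, 1/7.6800) = (0, 0.1302)

Focus = (0, 0.1302)


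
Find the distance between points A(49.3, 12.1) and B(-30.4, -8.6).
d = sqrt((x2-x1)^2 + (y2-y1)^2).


dx = -30.4 - 49.3 = -79.7
dy = -8.6 - 12.1 = -20.7
d = sqrt(6352.09 + 428.49) = sqrt(6780.58) = 82.3443

82.3443


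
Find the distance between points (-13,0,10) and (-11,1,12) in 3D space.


dx=2, dy=1, dz=2
d = sqrt(4+1+4) = sqrt(9) = 3.0000

3.0000


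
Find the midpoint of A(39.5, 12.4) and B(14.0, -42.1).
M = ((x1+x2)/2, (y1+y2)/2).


Mx = (39.5 + 14.0)/2 = 53.5/2 = 26.7500
My = (12.4 - 42.1)/2 = -29.7/2 = -14.8500

(26.7500, -14.8500)


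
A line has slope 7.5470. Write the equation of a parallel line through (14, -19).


Parallel lines have equal slopes.
m2 = 7.5470
b2 = -19 - 7.5470*14 = -124.6580

y = 7.5470x - 124.6580


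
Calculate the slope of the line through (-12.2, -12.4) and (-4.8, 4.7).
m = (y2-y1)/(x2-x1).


dy = 4.7 + 12.4 = 17.1
dx = -4.8 + 12.2 = 7.4
m = 17.1/7.4 = 2.3108

m = 2.3108


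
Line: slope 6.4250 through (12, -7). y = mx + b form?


y + 7 = 6.4250(x - 12)
y = 6.4250x - 7 - 6.4250*12
y = 6.4250x - 84.1000

y = 6.4250x - 84.1000


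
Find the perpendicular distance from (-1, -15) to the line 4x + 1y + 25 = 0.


|4*(-1) + 1*(-15) + 25| = |6| = 6
sqrt(16 + 1) = sqrt(17) = 4.1231
d = 6/sqrt(17) = 1.4552

1.4552


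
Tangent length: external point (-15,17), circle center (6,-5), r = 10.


d = sqrt((-15-6)^2 + (17+ 5)^2) = sqrt(441+484) = 30.4138
L = sqrt(925.0000 - 100) = sqrt(825.0000) = 28.7228

28.7228


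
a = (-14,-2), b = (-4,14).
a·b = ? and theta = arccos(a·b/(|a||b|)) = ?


a·b = -14*(-4) - 2*14 = 56 - 28 = 28
|a| = sqrt(196+4) = 14.1421
|b| = sqrt(16+196) = 14.5602
cos(theta) = 28/(sqrt(200)*sqrt(212)) = 28/sqrt(42400) = 0.135980
theta = arccos(28/sqrt(42400)) = 82.1847 degrees

a·b = 28, theta = 82.1847 deg


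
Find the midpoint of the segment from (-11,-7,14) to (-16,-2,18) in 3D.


Mx = (-11- 16)/2 = -13.5000
My = (-7- 2)/2 = -4.5000
Mz = (14+18)/2 = 16.0000

M = (-13.5000, -4.5000, 16.0000)


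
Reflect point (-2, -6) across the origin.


Reflection rule for origin: (-x, -y)
(-2, -6) -> (2, 6)

(2, 6)


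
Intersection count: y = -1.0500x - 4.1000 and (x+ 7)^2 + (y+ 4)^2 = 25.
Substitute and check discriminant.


Substitute y = -1.0500x - 4.1000: (x+ 7)^2 + (-1.0500x- 4.1000+ 4)^2 = 25
Expand to Ax^2 + Bx + C = 0, where b-k = -0.1
A = 1+m^2 = 2.1025
B = 2(m(b-k) - h) = 2(-1.0500*(-0.1) + 7) = 14.21
C = h^2 + (b-k)^2 - r^2 = 49 + 0.01 - 25 = 24.01
disc = B^2-4AC = 201.9241 - 201.9241 = 0
disc = 0

1 intersection point (tangent)


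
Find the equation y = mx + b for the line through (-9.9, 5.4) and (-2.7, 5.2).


m = (-0.2)/(7.2) = -0.0278
b = y1 - m*x1 = 5.4 - (-0.2*(-9.9))/(7.2) = 5.4 - 0.2750 = 5.1250

y = -0.0278x + 5.1250


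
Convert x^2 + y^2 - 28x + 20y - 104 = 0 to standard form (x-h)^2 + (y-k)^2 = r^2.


h = -D/2 = 28/2 = 14
k = -E/2 = -20/2 = -10
r^2 = h^2 + k^2 - F = 196 + 100 + 104 = 400
r = 20

Center (14, -10), radius = 20


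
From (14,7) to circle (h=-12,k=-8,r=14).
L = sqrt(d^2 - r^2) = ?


d = sqrt((14+ 12)^2 + (7+ 8)^2) = sqrt(676+225) = 30.0167
L = sqrt(901.0000 - 196) = sqrt(705.0000) = 26.5518

26.5518


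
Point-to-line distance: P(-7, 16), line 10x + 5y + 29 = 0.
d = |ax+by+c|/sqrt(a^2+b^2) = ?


|10*(-7) + 5*16 + 29| = |39| = 39
sqrt(100 + 25) = sqrt(125) = 11.1803
d = 39/sqrt(125) = 3.4883

3.4883


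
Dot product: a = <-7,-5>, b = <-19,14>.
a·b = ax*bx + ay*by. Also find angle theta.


a·b = -7*(-19) - 5*14 = 133 - 70 = 63
|a| = sqrt(49+25) = 8.6023
|b| = sqrt(361+196) = 23.6008
cos(theta) = 63/(sqrt(74)*sqrt(557)) = 63/sqrt(41218) = 0.310311
theta = arccos(63/sqrt(41218)) = 71.9220 degrees

a·b = 63, theta = 71.9220 deg


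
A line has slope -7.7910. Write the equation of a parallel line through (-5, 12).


Parallel lines have equal slopes.
m2 = -7.7910
b2 = 12 + 7.7910*(-5) = -26.9550

y = -7.7910x - 26.9550


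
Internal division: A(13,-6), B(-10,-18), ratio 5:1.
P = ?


Px = (5*(-10) + 1*13)/6 = -37/6 = -6.1667
Py = (5*(-18) + 1*(-6))/6 = -96/6 = -16.0000

P = (-6.1667, -16.0000)


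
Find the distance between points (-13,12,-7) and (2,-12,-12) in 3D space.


dx=15, dy=-24, dz=-5
d = sqrt(225+576+25) = sqrt(826) = 28.7402

28.7402


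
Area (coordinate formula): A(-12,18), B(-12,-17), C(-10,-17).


-12*(-17+ 17) = 0
-12*(-17-18) = 420
-10*(18+ 17) = -350
sum = 70
Area = |70|/2 = 35.0000

35.0000 sq units
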